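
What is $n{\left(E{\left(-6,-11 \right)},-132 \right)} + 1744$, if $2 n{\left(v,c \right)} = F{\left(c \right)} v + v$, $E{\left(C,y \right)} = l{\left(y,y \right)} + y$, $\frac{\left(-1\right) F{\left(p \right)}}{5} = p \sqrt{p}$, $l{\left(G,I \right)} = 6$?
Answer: $\frac{3483}{2} - 3300 i \sqrt{33} \approx 1741.5 - 18957.0 i$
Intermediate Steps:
$F{\left(p \right)} = - 5 p^{\frac{3}{2}}$ ($F{\left(p \right)} = - 5 p \sqrt{p} = - 5 p^{\frac{3}{2}}$)
$E{\left(C,y \right)} = 6 + y$
$n{\left(v,c \right)} = \frac{v}{2} - \frac{5 v c^{\frac{3}{2}}}{2}$ ($n{\left(v,c \right)} = \frac{- 5 c^{\frac{3}{2}} v + v}{2} = \frac{- 5 v c^{\frac{3}{2}} + v}{2} = \frac{v - 5 v c^{\frac{3}{2}}}{2} = \frac{v}{2} - \frac{5 v c^{\frac{3}{2}}}{2}$)
$n{\left(E{\left(-6,-11 \right)},-132 \right)} + 1744 = \frac{\left(6 - 11\right) \left(1 - 5 \left(-132\right)^{\frac{3}{2}}\right)}{2} + 1744 = \frac{1}{2} \left(-5\right) \left(1 - 5 \left(- 264 i \sqrt{33}\right)\right) + 1744 = \frac{1}{2} \left(-5\right) \left(1 + 1320 i \sqrt{33}\right) + 1744 = \left(- \frac{5}{2} - 3300 i \sqrt{33}\right) + 1744 = \frac{3483}{2} - 3300 i \sqrt{33}$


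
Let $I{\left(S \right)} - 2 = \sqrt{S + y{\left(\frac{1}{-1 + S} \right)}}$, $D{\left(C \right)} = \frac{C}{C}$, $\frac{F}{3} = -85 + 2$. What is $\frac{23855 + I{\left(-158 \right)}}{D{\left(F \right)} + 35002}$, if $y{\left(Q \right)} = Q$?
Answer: $\frac{23857}{35003} + \frac{i \sqrt{3994557}}{5565477} \approx 0.68157 + 0.00035911 i$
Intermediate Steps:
$F = -249$ ($F = 3 \left(-85 + 2\right) = 3 \left(-83\right) = -249$)
$D{\left(C \right)} = 1$
$I{\left(S \right)} = 2 + \sqrt{S + \frac{1}{-1 + S}}$
$\frac{23855 + I{\left(-158 \right)}}{D{\left(F \right)} + 35002} = \frac{23855 + \left(2 + \sqrt{\frac{1 - 158 \left(-1 - 158\right)}{-1 - 158}}\right)}{1 + 35002} = \frac{23855 + \left(2 + \sqrt{\frac{1 - -25122}{-159}}\right)}{35003} = \left(23855 + \left(2 + \sqrt{- \frac{1 + 25122}{159}}\right)\right) \frac{1}{35003} = \left(23855 + \left(2 + \sqrt{\left(- \frac{1}{159}\right) 25123}\right)\right) \frac{1}{35003} = \left(23855 + \left(2 + \sqrt{- \frac{25123}{159}}\right)\right) \frac{1}{35003} = \left(23855 + \left(2 + \frac{i \sqrt{3994557}}{159}\right)\right) \frac{1}{35003} = \left(23857 + \frac{i \sqrt{3994557}}{159}\right) \frac{1}{35003} = \frac{23857}{35003} + \frac{i \sqrt{3994557}}{5565477}$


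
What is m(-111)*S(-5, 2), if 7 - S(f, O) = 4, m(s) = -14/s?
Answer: 14/37 ≈ 0.37838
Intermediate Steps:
S(f, O) = 3 (S(f, O) = 7 - 1*4 = 7 - 4 = 3)
m(-111)*S(-5, 2) = -14/(-111)*3 = -14*(-1/111)*3 = (14/111)*3 = 14/37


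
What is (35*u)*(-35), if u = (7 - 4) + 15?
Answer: -22050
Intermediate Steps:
u = 18 (u = 3 + 15 = 18)
(35*u)*(-35) = (35*18)*(-35) = 630*(-35) = -22050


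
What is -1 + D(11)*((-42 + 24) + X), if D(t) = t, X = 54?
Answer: 395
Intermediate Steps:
-1 + D(11)*((-42 + 24) + X) = -1 + 11*((-42 + 24) + 54) = -1 + 11*(-18 + 54) = -1 + 11*36 = -1 + 396 = 395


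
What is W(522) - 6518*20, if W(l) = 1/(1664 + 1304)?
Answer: -386908479/2968 ≈ -1.3036e+5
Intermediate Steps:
W(l) = 1/2968
W(522) - 6518*20 = 1/2968 - 6518*20 = 1/2968 - 1*130360 = 1/2968 - 130360 = -386908479/2968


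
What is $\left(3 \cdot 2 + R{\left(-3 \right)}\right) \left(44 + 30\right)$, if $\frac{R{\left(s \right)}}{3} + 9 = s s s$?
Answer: $-7548$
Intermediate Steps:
$R{\left(s \right)} = -27 + 3 s^{3}$ ($R{\left(s \right)} = -27 + 3 s s s = -27 + 3 s^{2} s = -27 + 3 s^{3}$)
$\left(3 \cdot 2 + R{\left(-3 \right)}\right) \left(44 + 30\right) = \left(3 \cdot 2 + \left(-27 + 3 \left(-3\right)^{3}\right)\right) \left(44 + 30\right) = \left(6 + \left(-27 + 3 \left(-27\right)\right)\right) 74 = \left(6 - 108\right) 74 = \left(-102\right) 74 = -7548$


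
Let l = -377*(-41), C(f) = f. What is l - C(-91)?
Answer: 15548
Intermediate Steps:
l = 15457 (l = -1*(-15457) = 15457)
l - C(-91) = 15457 - 1*(-91) = 15457 + 91 = 15548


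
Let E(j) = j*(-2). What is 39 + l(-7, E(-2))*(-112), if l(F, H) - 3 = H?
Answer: -745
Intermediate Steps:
E(j) = -2*j
l(F, H) = 3 + H
39 + l(-7, E(-2))*(-112) = 39 + (3 - 2*(-2))*(-112) = 39 + (3 + 4)*(-112) = 39 + 7*(-112) = 39 - 784 = -745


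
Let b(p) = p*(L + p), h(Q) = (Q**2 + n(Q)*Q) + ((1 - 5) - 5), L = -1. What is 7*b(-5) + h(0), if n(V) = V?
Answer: 201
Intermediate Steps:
h(Q) = -9 + 2*Q**2 (h(Q) = (Q**2 + Q*Q) + ((1 - 5) - 5) = (Q**2 + Q**2) + (-4 - 5) = 2*Q**2 - 9 = -9 + 2*Q**2)
b(p) = p*(-1 + p)
7*b(-5) + h(0) = 7*(-5*(-1 - 5)) + (-9 + 2*0**2) = 7*(-5*(-6)) + (-9 + 2*0) = 7*30 + (-9 + 0) = 210 - 9 = 201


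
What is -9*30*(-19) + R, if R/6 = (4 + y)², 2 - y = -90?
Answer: 60426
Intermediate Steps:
y = 92 (y = 2 - 1*(-90) = 2 + 90 = 92)
R = 55296 (R = 6*(4 + 92)² = 6*96² = 6*9216 = 55296)
-9*30*(-19) + R = -9*30*(-19) + 55296 = -270*(-19) + 55296 = 5130 + 55296 = 60426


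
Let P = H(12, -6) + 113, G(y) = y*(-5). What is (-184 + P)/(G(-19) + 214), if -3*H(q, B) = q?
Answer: -25/103 ≈ -0.24272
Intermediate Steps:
H(q, B) = -q/3
G(y) = -5*y
P = 109 (P = -⅓*12 + 113 = -4 + 113 = 109)
(-184 + P)/(G(-19) + 214) = (-184 + 109)/(-5*(-19) + 214) = -75/(95 + 214) = -75/309 = -75*1/309 = -25/103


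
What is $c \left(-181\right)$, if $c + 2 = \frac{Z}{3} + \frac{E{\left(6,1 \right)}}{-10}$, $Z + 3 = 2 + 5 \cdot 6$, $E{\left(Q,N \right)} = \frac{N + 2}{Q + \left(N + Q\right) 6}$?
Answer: $- \frac{665537}{480} \approx -1386.5$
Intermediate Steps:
$E{\left(Q,N \right)} = \frac{2 + N}{6 N + 7 Q}$ ($E{\left(Q,N \right)} = \frac{2 + N}{Q + \left(6 N + 6 Q\right)} = \frac{2 + N}{6 N + 7 Q}$)
$Z = 29$ ($Z = -3 + \left(2 + 5 \cdot 6\right) = -3 + \left(2 + 30\right) = -3 + 32 = 29$)
$c = \frac{3677}{480}$ ($c = -2 + \left(\frac{29}{3} + \frac{\frac{1}{6 \cdot 1 + 7 \cdot 6} \left(2 + 1\right)}{-10}\right) = -2 + \left(29 \cdot \frac{1}{3} + \frac{1}{6 + 42} \cdot 3 \left(- \frac{1}{10}\right)\right) = -2 + \left(\frac{29}{3} + \frac{1}{48} \cdot 3 \left(- \frac{1}{10}\right)\right) = -2 + \left(\frac{29}{3} + \frac{1}{16} \left(- \frac{1}{10}\right)\right) = -2 + \left(\frac{29}{3} - \frac{1}{160}\right) = -2 + \frac{4637}{480} = \frac{3677}{480} \approx 7.6604$)
$c \left(-181\right) = \frac{3677}{480} \left(-181\right) = - \frac{665537}{480}$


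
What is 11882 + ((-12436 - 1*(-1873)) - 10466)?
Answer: -9147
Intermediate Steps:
11882 + ((-12436 - 1*(-1873)) - 10466) = 11882 + ((-12436 + 1873) - 10466) = 11882 + (-10563 - 10466) = 11882 - 21029 = -9147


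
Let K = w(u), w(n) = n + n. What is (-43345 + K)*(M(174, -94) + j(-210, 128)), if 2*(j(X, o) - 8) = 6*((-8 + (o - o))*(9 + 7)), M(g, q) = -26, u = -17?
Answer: 17438358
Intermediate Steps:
w(n) = 2*n
K = -34 (K = 2*(-17) = -34)
j(X, o) = -376 (j(X, o) = 8 + (6*((-8 + (o - o))*(9 + 7)))/2 = 8 + (6*((-8 + 0)*16))/2 = 8 + (6*(-8*16))/2 = 8 + (6*(-128))/2 = 8 + (½)*(-768) = 8 - 384 = -376)
(-43345 + K)*(M(174, -94) + j(-210, 128)) = (-43345 - 34)*(-26 - 376) = -43379*(-402) = 17438358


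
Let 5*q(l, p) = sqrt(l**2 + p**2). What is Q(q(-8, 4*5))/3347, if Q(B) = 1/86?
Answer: 1/287842 ≈ 3.4741e-6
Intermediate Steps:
q(l, p) = sqrt(l**2 + p**2)/5
Q(B) = 1/86
Q(q(-8, 4*5))/3347 = (1/86)/3347 = (1/86)*(1/3347) = 1/287842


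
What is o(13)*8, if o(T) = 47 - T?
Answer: 272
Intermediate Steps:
o(13)*8 = (47 - 1*13)*8 = (47 - 13)*8 = 34*8 = 272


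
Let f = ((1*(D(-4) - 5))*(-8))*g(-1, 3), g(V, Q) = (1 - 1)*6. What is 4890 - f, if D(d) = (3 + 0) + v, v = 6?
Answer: 4890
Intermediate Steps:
D(d) = 9 (D(d) = (3 + 0) + 6 = 3 + 6 = 9)
g(V, Q) = 0 (g(V, Q) = 0*6 = 0)
f = 0 (f = ((1*(9 - 5))*(-8))*0 = ((1*4)*(-8))*0 = (4*(-8))*0 = -32*0 = 0)
4890 - f = 4890 - 1*0 = 4890 + 0 = 4890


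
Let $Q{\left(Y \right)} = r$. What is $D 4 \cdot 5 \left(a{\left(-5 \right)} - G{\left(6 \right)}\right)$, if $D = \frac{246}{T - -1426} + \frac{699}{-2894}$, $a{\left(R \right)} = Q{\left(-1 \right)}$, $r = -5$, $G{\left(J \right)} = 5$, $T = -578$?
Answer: $- \frac{744825}{76691} \approx -9.712$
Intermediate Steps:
$Q{\left(Y \right)} = -5$
$a{\left(R \right)} = -5$
$D = \frac{29793}{613528}$ ($D = \frac{246}{-578 - -1426} + \frac{699}{-2894} = \frac{246}{-578 + 1426} + 699 \left(- \frac{1}{2894}\right) = \frac{246}{848} - \frac{699}{2894} = 246 \cdot \frac{1}{848} - \frac{699}{2894} = \frac{123}{424} - \frac{699}{2894} = \frac{29793}{613528} \approx 0.04856$)
$D 4 \cdot 5 \left(a{\left(-5 \right)} - G{\left(6 \right)}\right) = \frac{29793 \cdot 4 \cdot 5 \left(-5 - 5\right)}{613528} = \frac{29793 \cdot 20 \left(-5 - 5\right)}{613528} = \frac{29793 \cdot 20 \left(-10\right)}{613528} = \frac{29793}{613528} \left(-200\right) = - \frac{744825}{76691}$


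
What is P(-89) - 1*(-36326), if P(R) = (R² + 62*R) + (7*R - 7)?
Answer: 38099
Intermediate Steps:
P(R) = -7 + R² + 69*R (P(R) = (R² + 62*R) + (-7 + 7*R) = -7 + R² + 69*R)
P(-89) - 1*(-36326) = (-7 + (-89)² + 69*(-89)) - 1*(-36326) = (-7 + 7921 - 6141) + 36326 = 1773 + 36326 = 38099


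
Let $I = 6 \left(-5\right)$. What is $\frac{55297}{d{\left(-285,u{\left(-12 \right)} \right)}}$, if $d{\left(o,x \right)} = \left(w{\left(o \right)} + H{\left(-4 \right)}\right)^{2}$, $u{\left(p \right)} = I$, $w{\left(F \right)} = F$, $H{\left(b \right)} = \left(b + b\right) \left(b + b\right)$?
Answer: $\frac{55297}{48841} \approx 1.1322$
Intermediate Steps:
$H{\left(b \right)} = 4 b^{2}$ ($H{\left(b \right)} = 2 b 2 b = 4 b^{2}$)
$I = -30$
$u{\left(p \right)} = -30$
$d{\left(o,x \right)} = \left(64 + o\right)^{2}$ ($d{\left(o,x \right)} = \left(o + 4 \left(-4\right)^{2}\right)^{2} = \left(o + 4 \cdot 16\right)^{2} = \left(o + 64\right)^{2} = \left(64 + o\right)^{2}$)
$\frac{55297}{d{\left(-285,u{\left(-12 \right)} \right)}} = \frac{55297}{\left(64 - 285\right)^{2}} = \frac{55297}{\left(-221\right)^{2}} = \frac{55297}{48841}$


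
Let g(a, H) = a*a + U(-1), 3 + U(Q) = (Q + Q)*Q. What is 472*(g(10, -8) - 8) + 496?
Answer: 43448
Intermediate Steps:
U(Q) = -3 + 2*Q² (U(Q) = -3 + (Q + Q)*Q = -3 + (2*Q)*Q = -3 + 2*Q²)
g(a, H) = -1 + a² (g(a, H) = a*a + (-3 + 2*(-1)²) = a² + (-3 + 2*1) = a² + (-3 + 2) = a² - 1 = -1 + a²)
472*(g(10, -8) - 8) + 496 = 472*((-1 + 10²) - 8) + 496 = 472*((-1 + 100) - 8) + 496 = 472*(99 - 8) + 496 = 472*91 + 496 = 42952 + 496 = 43448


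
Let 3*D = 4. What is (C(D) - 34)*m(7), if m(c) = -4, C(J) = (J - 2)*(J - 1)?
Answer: 1232/9 ≈ 136.89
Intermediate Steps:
D = 4/3 (D = (⅓)*4 = 4/3 ≈ 1.3333)
C(J) = (-1 + J)*(-2 + J) (C(J) = (-2 + J)*(-1 + J) = (-1 + J)*(-2 + J))
(C(D) - 34)*m(7) = ((2 + (4/3)² - 3*4/3) - 34)*(-4) = ((2 + 16/9 - 4) - 34)*(-4) = (-2/9 - 34)*(-4) = -308/9*(-4) = 1232/9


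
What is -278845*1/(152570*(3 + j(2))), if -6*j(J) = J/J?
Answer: -167307/259369 ≈ -0.64505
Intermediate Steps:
j(J) = -1/6 (j(J) = -J/(6*J) = -1/6*1 = -1/6)
-278845*1/(152570*(3 + j(2))) = -278845*1/(152570*(3 - 1/6)) = -278845/(-5*17/6*(-30514)) = -278845/((-85/6*(-30514))) = -278845/1296845/3 = -278845*3/1296845 = -167307/259369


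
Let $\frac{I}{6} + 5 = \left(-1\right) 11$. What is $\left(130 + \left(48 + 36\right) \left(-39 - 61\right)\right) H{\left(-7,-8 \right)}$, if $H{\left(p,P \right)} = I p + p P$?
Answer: $-6020560$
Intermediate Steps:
$I = -96$ ($I = -30 + 6 \left(\left(-1\right) 11\right) = -30 + 6 \left(-11\right) = -30 - 66 = -96$)
$H{\left(p,P \right)} = - 96 p + P p$ ($H{\left(p,P \right)} = - 96 p + p P = - 96 p + P p$)
$\left(130 + \left(48 + 36\right) \left(-39 - 61\right)\right) H{\left(-7,-8 \right)} = \left(130 + \left(48 + 36\right) \left(-39 - 61\right)\right) \left(- 7 \left(-96 - 8\right)\right) = \left(130 + 84 \left(-100\right)\right) \left(\left(-7\right) \left(-104\right)\right) = \left(130 - 8400\right) 728 = \left(-8270\right) 728 = -6020560$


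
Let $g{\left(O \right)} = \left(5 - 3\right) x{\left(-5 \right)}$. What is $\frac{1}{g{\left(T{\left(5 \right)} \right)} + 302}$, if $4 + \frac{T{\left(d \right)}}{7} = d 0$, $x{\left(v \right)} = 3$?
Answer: $\frac{1}{308} \approx 0.0032468$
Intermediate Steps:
$T{\left(d \right)} = -28$ ($T{\left(d \right)} = -28 + 7 d 0 = -28 + 7 \cdot 0 = -28 + 0 = -28$)
$g{\left(O \right)} = 6$ ($g{\left(O \right)} = \left(5 - 3\right) 3 = 2 \cdot 3 = 6$)
$\frac{1}{g{\left(T{\left(5 \right)} \right)} + 302} = \frac{1}{6 + 302} = \frac{1}{308}$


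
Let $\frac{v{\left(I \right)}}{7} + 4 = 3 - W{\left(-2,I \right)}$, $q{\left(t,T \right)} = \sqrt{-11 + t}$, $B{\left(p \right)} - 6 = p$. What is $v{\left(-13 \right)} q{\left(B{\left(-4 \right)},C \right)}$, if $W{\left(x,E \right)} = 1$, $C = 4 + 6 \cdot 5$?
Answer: $- 42 i \approx - 42.0 i$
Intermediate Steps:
$B{\left(p \right)} = 6 + p$
$C = 34$ ($C = 4 + 30 = 34$)
$v{\left(I \right)} = -14$ ($v{\left(I \right)} = -28 + 7 \left(3 - 1\right) = -28 + 7 \cdot 2 = -28 + 14 = -14$)
$v{\left(-13 \right)} q{\left(B{\left(-4 \right)},C \right)} = - 14 \sqrt{-11 + \left(6 - 4\right)} = - 14 \sqrt{-11 + 2} = - 14 \sqrt{-9} = - 14 \cdot 3 i = - 42 i$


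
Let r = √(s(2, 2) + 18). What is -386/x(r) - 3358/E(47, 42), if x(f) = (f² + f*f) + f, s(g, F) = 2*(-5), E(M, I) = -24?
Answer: 42785/372 + 193*√2/62 ≈ 119.42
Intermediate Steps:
s(g, F) = -10
r = 2*√2 (r = √(-10 + 18) = √8 = 2*√2 ≈ 2.8284)
x(f) = f + 2*f² (x(f) = (f² + f²) + f = 2*f² + f = f + 2*f²)
-386/x(r) - 3358/E(47, 42) = -386*√2/(4*(1 + 2*(2*√2))) - 3358/(-24) = -386*√2/(4*(1 + 4*√2)) - 3358*(-1/24) = -386*√2/(4*(1 + 4*√2)) + 1679/12 = -193*√2/(2*(1 + 4*√2)) + 1679/12 = 1679/12 - 193*√2/(2*(1 + 4*√2))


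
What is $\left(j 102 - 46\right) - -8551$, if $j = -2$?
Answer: $8301$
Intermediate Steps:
$\left(j 102 - 46\right) - -8551 = \left(\left(-2\right) 102 - 46\right) - -8551 = \left(-204 - 46\right) + 8551 = -250 + 8551 = 8301$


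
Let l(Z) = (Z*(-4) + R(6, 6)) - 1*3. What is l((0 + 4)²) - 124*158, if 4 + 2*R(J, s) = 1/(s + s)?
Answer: -471863/24 ≈ -19661.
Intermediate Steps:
R(J, s) = -2 + 1/(4*s) (R(J, s) = -2 + 1/(2*(s + s)) = -2 + 1/(2*((2*s))) = -2 + (1/(2*s))/2 = -2 + 1/(4*s))
l(Z) = -119/24 - 4*Z (l(Z) = (Z*(-4) + (-2 + (¼)/6)) - 1*3 = (-4*Z + (-2 + (¼)*(⅙))) - 3 = (-4*Z + (-2 + 1/24)) - 3 = (-4*Z - 47/24) - 3 = (-47/24 - 4*Z) - 3 = -119/24 - 4*Z)
l((0 + 4)²) - 124*158 = (-119/24 - 4*(0 + 4)²) - 124*158 = (-119/24 - 4*4²) - 19592 = (-119/24 - 4*16) - 19592 = (-119/24 - 64) - 19592 = -1655/24 - 19592 = -471863/24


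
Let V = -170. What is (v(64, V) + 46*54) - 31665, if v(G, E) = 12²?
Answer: -29037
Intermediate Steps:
v(G, E) = 144
(v(64, V) + 46*54) - 31665 = (144 + 46*54) - 31665 = (144 + 2484) - 31665 = 2628 - 31665 = -29037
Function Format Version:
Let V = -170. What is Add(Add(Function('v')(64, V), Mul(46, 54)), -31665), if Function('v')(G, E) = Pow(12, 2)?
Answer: -29037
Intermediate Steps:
Function('v')(G, E) = 144
Add(Add(Function('v')(64, V), Mul(46, 54)), -31665) = Add(Add(144, Mul(46, 54)), -31665) = Add(Add(144, 2484), -31665) = Add(2628, -31665) = -29037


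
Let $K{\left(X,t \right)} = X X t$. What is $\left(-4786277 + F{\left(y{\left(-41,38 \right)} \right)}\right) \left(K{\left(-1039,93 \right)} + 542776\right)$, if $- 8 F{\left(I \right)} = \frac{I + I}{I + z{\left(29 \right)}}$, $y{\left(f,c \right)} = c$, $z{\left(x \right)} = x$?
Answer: $- \frac{64737857318206373}{134} \approx -4.8312 \cdot 10^{14}$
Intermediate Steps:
$K{\left(X,t \right)} = t X^{2}$ ($K{\left(X,t \right)} = X^{2} t = t X^{2}$)
$F{\left(I \right)} = - \frac{I}{4 \left(29 + I\right)}$ ($F{\left(I \right)} = - \frac{\left(I + I\right) \frac{1}{I + 29}}{8} = - \frac{2 I \frac{1}{29 + I}}{8} = - \frac{I}{4 \left(29 + I\right)}$)
$\left(-4786277 + F{\left(y{\left(-41,38 \right)} \right)}\right) \left(K{\left(-1039,93 \right)} + 542776\right) = \left(-4786277 - \frac{38}{116 + 4 \cdot 38}\right) \left(93 \left(-1039\right)^{2} + 542776\right) = \left(-4786277 - \frac{38}{116 + 152}\right) \left(93 \cdot 1079521 + 542776\right) = \left(-4786277 - \frac{38}{268}\right) \left(100395453 + 542776\right) = \left(-4786277 - 38 \cdot \frac{1}{268}\right) 100938229 = \left(-4786277 - \frac{19}{134}\right) 100938229 = \left(- \frac{641361137}{134}\right) 100938229 = - \frac{64737857318206373}{134}$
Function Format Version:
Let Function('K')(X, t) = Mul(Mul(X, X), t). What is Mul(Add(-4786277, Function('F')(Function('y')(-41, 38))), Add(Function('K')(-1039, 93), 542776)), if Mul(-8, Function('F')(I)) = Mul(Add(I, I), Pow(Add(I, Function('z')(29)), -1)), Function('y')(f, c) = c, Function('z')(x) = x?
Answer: Rational(-64737857318206373, 134) ≈ -4.8312e+14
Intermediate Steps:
Function('K')(X, t) = Mul(t, Pow(X, 2)) (Function('K')(X, t) = Mul(Pow(X, 2), t) = Mul(t, Pow(X, 2)))
Function('F')(I) = Mul(Rational(-1, 4), I, Pow(Add(29, I), -1)) (Function('F')(I) = Mul(Rational(-1, 8), Mul(Add(I, I), Pow(Add(I, 29), -1))) = Mul(Rational(-1, 8), Mul(Mul(2, I), Pow(Add(29, I), -1))) = Mul(Rational(-1, 8), Mul(2, I, Pow(Add(29, I), -1))) = Mul(Rational(-1, 4), I, Pow(Add(29, I), -1)))
Mul(Add(-4786277, Function('F')(Function('y')(-41, 38))), Add(Function('K')(-1039, 93), 542776)) = Mul(Add(-4786277, Mul(-1, 38, Pow(Add(116, Mul(4, 38)), -1))), Add(Mul(93, Pow(-1039, 2)), 542776)) = Mul(Add(-4786277, Mul(-1, 38, Pow(Add(116, 152), -1))), Add(Mul(93, 1079521), 542776)) = Mul(Add(-4786277, Mul(-1, 38, Pow(268, -1))), Add(100395453, 542776)) = Mul(Add(-4786277, Mul(-1, 38, Rational(1, 268))), 100938229) = Mul(Add(-4786277, Rational(-19, 134)), 100938229) = Mul(Rational(-641361137, 134), 100938229) = Rational(-64737857318206373, 134)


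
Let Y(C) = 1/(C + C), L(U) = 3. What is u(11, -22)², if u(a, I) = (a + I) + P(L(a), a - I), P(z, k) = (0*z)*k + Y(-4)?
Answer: 7921/64 ≈ 123.77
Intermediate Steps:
Y(C) = 1/(2*C)
P(z, k) = -⅛ (P(z, k) = (0*z)*k + (½)/(-4) = 0*k + (½)*(-¼) = 0 - ⅛ = -⅛)
u(a, I) = -⅛ + I + a (u(a, I) = (a + I) - ⅛ = (I + a) - ⅛ = -⅛ + I + a)
u(11, -22)² = (-⅛ - 22 + 11)² = (-89/8)² = 7921/64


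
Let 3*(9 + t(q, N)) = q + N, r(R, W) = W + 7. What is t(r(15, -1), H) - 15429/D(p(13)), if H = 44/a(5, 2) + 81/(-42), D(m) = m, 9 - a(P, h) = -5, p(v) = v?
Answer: -651619/546 ≈ -1193.4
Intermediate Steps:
a(P, h) = 14 (a(P, h) = 9 - 1*(-5) = 9 + 5 = 14)
r(R, W) = 7 + W
H = 17/14 (H = 44/14 + 81/(-42) = 44*(1/14) + 81*(-1/42) = 22/7 - 27/14 = 17/14 ≈ 1.2143)
t(q, N) = -9 + N/3 + q/3 (t(q, N) = -9 + (q + N)/3 = -9 + (N + q)/3 = -9 + (N/3 + q/3) = -9 + N/3 + q/3)
t(r(15, -1), H) - 15429/D(p(13)) = (-9 + (1/3)*(17/14) + (7 - 1)/3) - 15429/13 = (-9 + 17/42 + (1/3)*6) - 15429*1/13 = (-9 + 17/42 + 2) - 15429/13 = -277/42 - 15429/13 = -651619/546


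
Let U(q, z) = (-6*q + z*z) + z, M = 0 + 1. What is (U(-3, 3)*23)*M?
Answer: 690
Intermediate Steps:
M = 1
U(q, z) = z + z² - 6*q (U(q, z) = (-6*q + z²) + z = (z² - 6*q) + z = z + z² - 6*q)
(U(-3, 3)*23)*M = ((3 + 3² - 6*(-3))*23)*1 = ((3 + 9 + 18)*23)*1 = (30*23)*1 = 690*1 = 690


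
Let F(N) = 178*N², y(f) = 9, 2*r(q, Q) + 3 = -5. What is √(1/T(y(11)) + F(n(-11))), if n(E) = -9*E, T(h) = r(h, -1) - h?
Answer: √294833669/13 ≈ 1320.8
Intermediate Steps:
r(q, Q) = -4 (r(q, Q) = -3/2 + (½)*(-5) = -3/2 - 5/2 = -4)
T(h) = -4 - h
√(1/T(y(11)) + F(n(-11))) = √(1/(-4 - 1*9) + 178*(-9*(-11))²) = √(1/(-4 - 9) + 178*99²) = √(1/(-13) + 178*9801) = √(-1/13 + 1744578) = √(22679513/13) = √294833669/13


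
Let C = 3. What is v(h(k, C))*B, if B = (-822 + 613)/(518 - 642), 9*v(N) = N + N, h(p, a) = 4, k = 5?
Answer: 418/279 ≈ 1.4982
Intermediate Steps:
v(N) = 2*N/9 (v(N) = (N + N)/9 = (2*N)/9 = 2*N/9)
B = 209/124 (B = -209/(-124) = -209*(-1/124) = 209/124 ≈ 1.6855)
v(h(k, C))*B = ((2/9)*4)*(209/124) = (8/9)*(209/124) = 418/279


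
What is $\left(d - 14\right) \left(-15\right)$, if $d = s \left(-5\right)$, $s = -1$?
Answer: $135$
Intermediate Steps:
$d = 5$ ($d = \left(-1\right) \left(-5\right) = 5$)
$\left(d - 14\right) \left(-15\right) = \left(5 - 14\right) \left(-15\right) = \left(-9\right) \left(-15\right) = 135$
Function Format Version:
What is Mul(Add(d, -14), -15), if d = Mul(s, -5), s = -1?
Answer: 135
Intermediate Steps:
d = 5 (d = Mul(-1, -5) = 5)
Mul(Add(d, -14), -15) = Mul(Add(5, -14), -15) = Mul(-9, -15) = 135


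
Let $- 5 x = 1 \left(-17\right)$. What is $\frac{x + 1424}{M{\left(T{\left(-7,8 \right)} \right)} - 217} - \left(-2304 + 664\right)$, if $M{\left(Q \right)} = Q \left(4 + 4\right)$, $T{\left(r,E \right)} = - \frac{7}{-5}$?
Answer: $\frac{560141}{343} \approx 1633.1$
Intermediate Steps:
$x = \frac{17}{5}$ ($x = - \frac{1 \left(-17\right)}{5} = \left(- \frac{1}{5}\right) \left(-17\right) = \frac{17}{5} \approx 3.4$)
$T{\left(r,E \right)} = \frac{7}{5}$ ($T{\left(r,E \right)} = \left(-7\right) \left(- \frac{1}{5}\right) = \frac{7}{5}$)
$M{\left(Q \right)} = 8 Q$ ($M{\left(Q \right)} = Q 8 = 8 Q$)
$\frac{x + 1424}{M{\left(T{\left(-7,8 \right)} \right)} - 217} - \left(-2304 + 664\right) = \frac{\frac{17}{5} + 1424}{8 \cdot \frac{7}{5} - 217} - \left(-2304 + 664\right) = \frac{7137}{5 \left(\frac{56}{5} - 217\right)} - -1640 = \frac{7137}{5 \left(- \frac{1029}{5}\right)} + 1640 = \frac{7137}{5} \left(- \frac{5}{1029}\right) + 1640 = - \frac{2379}{343} + 1640 = \frac{560141}{343}$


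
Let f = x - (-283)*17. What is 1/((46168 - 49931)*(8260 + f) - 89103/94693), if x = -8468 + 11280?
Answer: -94693/5659585651300 ≈ -1.6731e-8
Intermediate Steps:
x = 2812
f = 7623 (f = 2812 - (-283)*17 = 2812 - 1*(-4811) = 2812 + 4811 = 7623)
1/((46168 - 49931)*(8260 + f) - 89103/94693) = 1/((46168 - 49931)*(8260 + 7623) - 89103/94693) = 1/(-3763*15883 - 89103*1/94693) = 1/(-59767729 - 89103/94693) = 1/(-5659585651300/94693) = -94693/5659585651300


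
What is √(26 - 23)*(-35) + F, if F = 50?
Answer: 50 - 35*√3 ≈ -10.622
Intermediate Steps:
√(26 - 23)*(-35) + F = √(26 - 23)*(-35) + 50 = √3*(-35) + 50 = -35*√3 + 50 = 50 - 35*√3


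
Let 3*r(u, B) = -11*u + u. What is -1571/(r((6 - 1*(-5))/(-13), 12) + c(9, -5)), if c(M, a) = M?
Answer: -61269/461 ≈ -132.90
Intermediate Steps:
r(u, B) = -10*u/3 (r(u, B) = (-11*u + u)/3 = (-10*u)/3 = -10*u/3)
-1571/(r((6 - 1*(-5))/(-13), 12) + c(9, -5)) = -1571/(-10*(6 - 1*(-5))/(3*(-13)) + 9) = -1571/(-10*(6 + 5)*(-1)/(3*13) + 9) = -1571/(-110*(-1)/(3*13) + 9) = -1571/(-10/3*(-11/13) + 9) = -1571/(110/39 + 9) = -1571/(461/39) = (39/461)*(-1571) = -61269/461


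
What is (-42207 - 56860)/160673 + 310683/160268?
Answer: 34041099703/25750740364 ≈ 1.3219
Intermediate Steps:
(-42207 - 56860)/160673 + 310683/160268 = -99067*1/160673 + 310683*(1/160268) = -99067/160673 + 310683/160268 = 34041099703/25750740364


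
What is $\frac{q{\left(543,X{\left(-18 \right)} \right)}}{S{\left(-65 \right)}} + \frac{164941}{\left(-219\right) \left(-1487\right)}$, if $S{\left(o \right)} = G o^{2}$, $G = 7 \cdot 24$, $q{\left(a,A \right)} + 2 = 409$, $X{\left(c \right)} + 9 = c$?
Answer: $\frac{13023073619}{25683166600} \approx 0.50707$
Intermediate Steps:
$X{\left(c \right)} = -9 + c$
$q{\left(a,A \right)} = 407$ ($q{\left(a,A \right)} = -2 + 409 = 407$)
$G = 168$
$S{\left(o \right)} = 168 o^{2}$
$\frac{q{\left(543,X{\left(-18 \right)} \right)}}{S{\left(-65 \right)}} + \frac{164941}{\left(-219\right) \left(-1487\right)} = \frac{407}{168 \left(-65\right)^{2}} + \frac{164941}{\left(-219\right) \left(-1487\right)} = \frac{407}{168 \cdot 4225} + \frac{164941}{325653} = \frac{407}{709800} + 164941 \cdot \frac{1}{325653} = 407 \cdot \frac{1}{709800} + \frac{164941}{325653} = \frac{407}{709800} + \frac{164941}{325653} = \frac{13023073619}{25683166600}$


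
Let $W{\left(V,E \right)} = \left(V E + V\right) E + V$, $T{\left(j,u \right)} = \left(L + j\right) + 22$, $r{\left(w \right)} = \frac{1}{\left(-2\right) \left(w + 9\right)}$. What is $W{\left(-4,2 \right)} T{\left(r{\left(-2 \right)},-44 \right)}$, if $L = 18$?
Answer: $-1118$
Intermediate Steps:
$r{\left(w \right)} = \frac{1}{-18 - 2 w}$ ($r{\left(w \right)} = \frac{1}{\left(-2\right) \left(9 + w\right)} = \frac{1}{-18 - 2 w}$)
$T{\left(j,u \right)} = 40 + j$ ($T{\left(j,u \right)} = \left(18 + j\right) + 22 = 40 + j$)
$W{\left(V,E \right)} = V + E \left(V + E V\right)$ ($W{\left(V,E \right)} = \left(E V + V\right) E + V = \left(V + E V\right) E + V = E \left(V + E V\right) + V = V + E \left(V + E V\right)$)
$W{\left(-4,2 \right)} T{\left(r{\left(-2 \right)},-44 \right)} = - 4 \left(1 + 2 + 2^{2}\right) \left(40 - \frac{1}{18 + 2 \left(-2\right)}\right) = - 4 \left(1 + 2 + 4\right) \left(40 - \frac{1}{18 - 4}\right) = \left(-4\right) 7 \left(40 - \frac{1}{14}\right) = - 28 \left(40 - \frac{1}{14}\right) = \left(-28\right) \frac{559}{14} = -1118$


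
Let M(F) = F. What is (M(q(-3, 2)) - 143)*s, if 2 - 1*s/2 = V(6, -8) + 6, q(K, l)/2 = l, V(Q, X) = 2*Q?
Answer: 4448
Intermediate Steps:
q(K, l) = 2*l
s = -32 (s = 4 - 2*(2*6 + 6) = 4 - 2*(12 + 6) = 4 - 2*18 = 4 - 36 = -32)
(M(q(-3, 2)) - 143)*s = (2*2 - 143)*(-32) = (4 - 143)*(-32) = -139*(-32) = 4448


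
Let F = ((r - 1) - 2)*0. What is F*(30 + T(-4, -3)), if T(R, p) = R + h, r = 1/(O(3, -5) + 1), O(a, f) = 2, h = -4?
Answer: 0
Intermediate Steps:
r = ⅓ (r = 1/(2 + 1) = 1/3 = ⅓ ≈ 0.33333)
T(R, p) = -4 + R (T(R, p) = R - 4 = -4 + R)
F = 0 (F = ((⅓ - 1) - 2)*0 = (-⅔ - 2)*0 = -8/3*0 = 0)
F*(30 + T(-4, -3)) = 0*(30 + (-4 - 4)) = 0*(30 - 8) = 0*22 = 0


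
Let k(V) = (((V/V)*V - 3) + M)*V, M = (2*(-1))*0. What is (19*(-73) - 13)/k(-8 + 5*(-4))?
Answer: -50/31 ≈ -1.6129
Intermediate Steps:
M = 0 (M = -2*0 = 0)
k(V) = V*(-3 + V) (k(V) = (((V/V)*V - 3) + 0)*V = ((1*V - 3) + 0)*V = ((V - 3) + 0)*V = ((-3 + V) + 0)*V = (-3 + V)*V = V*(-3 + V))
(19*(-73) - 13)/k(-8 + 5*(-4)) = (19*(-73) - 13)/(((-8 + 5*(-4))*(-3 + (-8 + 5*(-4))))) = (-1387 - 13)/(((-8 - 20)*(-3 + (-8 - 20)))) = -1400*(-1/(28*(-3 - 28))) = -1400/((-28*(-31))) = -1400/868 = -1400*1/868 = -50/31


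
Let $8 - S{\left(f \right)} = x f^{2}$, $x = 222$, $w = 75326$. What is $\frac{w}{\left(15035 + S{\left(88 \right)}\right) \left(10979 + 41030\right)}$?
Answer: $- \frac{75326}{88629837125} \approx -8.4989 \cdot 10^{-7}$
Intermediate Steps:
$S{\left(f \right)} = 8 - 222 f^{2}$
$\frac{w}{\left(15035 + S{\left(88 \right)}\right) \left(10979 + 41030\right)} = \frac{75326}{\left(15035 + \left(8 - 222 \cdot 88^{2}\right)\right) \left(10979 + 41030\right)} = \frac{75326}{\left(15035 + \left(8 - 1719168\right)\right) 52009} = \frac{75326}{\left(15035 - 1719160\right) 52009} = \frac{75326}{\left(-1704125\right) 52009} = \frac{75326}{-88629837125} = 75326 \left(- \frac{1}{88629837125}\right) = - \frac{75326}{88629837125}$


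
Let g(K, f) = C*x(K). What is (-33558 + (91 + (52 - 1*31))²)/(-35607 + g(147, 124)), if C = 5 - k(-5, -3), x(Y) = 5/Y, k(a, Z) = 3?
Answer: 3089058/5234219 ≈ 0.59017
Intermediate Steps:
C = 2 (C = 5 - 1*3 = 5 - 3 = 2)
g(K, f) = 10/K (g(K, f) = 2*(5/K) = 10/K)
(-33558 + (91 + (52 - 1*31))²)/(-35607 + g(147, 124)) = (-33558 + (91 + (52 - 1*31))²)/(-35607 + 10/147) = (-33558 + (91 + (52 - 31))²)/(-35607 + 10*(1/147)) = (-33558 + (91 + 21)²)/(-35607 + 10/147) = (-33558 + 112²)/(-5234219/147) = (-33558 + 12544)*(-147/5234219) = -21014*(-147/5234219) = 3089058/5234219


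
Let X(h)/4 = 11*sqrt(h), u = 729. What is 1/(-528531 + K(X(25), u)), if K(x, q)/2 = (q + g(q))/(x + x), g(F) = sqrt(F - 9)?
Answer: -8526913340/4506709779413187 - 880*sqrt(5)/4506709779413187 ≈ -1.8920e-6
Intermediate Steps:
X(h) = 44*sqrt(h) (X(h) = 4*(11*sqrt(h)) = 44*sqrt(h))
g(F) = sqrt(-9 + F)
K(x, q) = (q + sqrt(-9 + q))/x (K(x, q) = 2*((q + sqrt(-9 + q))/(x + x)) = 2*((q + sqrt(-9 + q))/((2*x))) = 2*((q + sqrt(-9 + q))*(1/(2*x))) = 2*((q + sqrt(-9 + q))/(2*x)) = (q + sqrt(-9 + q))/x)
1/(-528531 + K(X(25), u)) = 1/(-528531 + (729 + sqrt(-9 + 729))/((44*sqrt(25)))) = 1/(-528531 + (729 + sqrt(720))/((44*5))) = 1/(-528531 + (729 + 12*sqrt(5))/220) = 1/(-528531 + (729/220 + 3*sqrt(5)/55)) = 1/(-116276091/220 + 3*sqrt(5)/55)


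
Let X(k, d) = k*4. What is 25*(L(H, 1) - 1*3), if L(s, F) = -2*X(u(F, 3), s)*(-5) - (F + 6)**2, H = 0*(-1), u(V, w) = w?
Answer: 1700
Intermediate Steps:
X(k, d) = 4*k
H = 0
L(s, F) = 120 - (6 + F)**2 (L(s, F) = -8*3*(-5) - (F + 6)**2 = -2*12*(-5) - (6 + F)**2 = -24*(-5) - (6 + F)**2 = 120 - (6 + F)**2)
25*(L(H, 1) - 1*3) = 25*((120 - (6 + 1)**2) - 1*3) = 25*((120 - 1*7**2) - 3) = 25*((120 - 1*49) - 3) = 25*((120 - 49) - 3) = 25*(71 - 3) = 25*68 = 1700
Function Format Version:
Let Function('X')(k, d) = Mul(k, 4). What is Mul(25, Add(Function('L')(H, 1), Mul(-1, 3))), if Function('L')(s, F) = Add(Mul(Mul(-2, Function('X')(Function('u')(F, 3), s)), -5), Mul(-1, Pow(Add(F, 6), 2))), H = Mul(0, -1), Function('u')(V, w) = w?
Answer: 1700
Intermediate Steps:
Function('X')(k, d) = Mul(4, k)
H = 0
Function('L')(s, F) = Add(120, Mul(-1, Pow(Add(6, F), 2))) (Function('L')(s, F) = Add(Mul(Mul(-2, Mul(4, 3)), -5), Mul(-1, Pow(Add(F, 6), 2))) = Add(Mul(Mul(-2, 12), -5), Mul(-1, Pow(Add(6, F), 2))) = Add(Mul(-24, -5), Mul(-1, Pow(Add(6, F), 2))) = Add(120, Mul(-1, Pow(Add(6, F), 2))))
Mul(25, Add(Function('L')(H, 1), Mul(-1, 3))) = Mul(25, Add(Add(120, Mul(-1, Pow(Add(6, 1), 2))), Mul(-1, 3))) = Mul(25, Add(Add(120, Mul(-1, Pow(7, 2))), -3)) = Mul(25, Add(Add(120, Mul(-1, 49)), -3)) = Mul(25, Add(Add(120, -49), -3)) = Mul(25, Add(71, -3)) = Mul(25, 68) = 1700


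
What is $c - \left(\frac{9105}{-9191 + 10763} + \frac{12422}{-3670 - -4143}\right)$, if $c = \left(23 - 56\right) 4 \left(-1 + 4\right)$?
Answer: $- \frac{106094075}{247852} \approx -428.05$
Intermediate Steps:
$c = -396$ ($c = - 33 \cdot 4 \cdot 3 = \left(-33\right) 12 = -396$)
$c - \left(\frac{9105}{-9191 + 10763} + \frac{12422}{-3670 - -4143}\right) = -396 - \left(\frac{9105}{-9191 + 10763} + \frac{12422}{-3670 - -4143}\right) = -396 - \left(\frac{3035}{524} + \frac{12422}{-3670 + 4143}\right) = -396 - \left(\frac{3035}{524} + \frac{12422}{473}\right) = -396 - \frac{7944683}{247852} = - \frac{106094075}{247852}$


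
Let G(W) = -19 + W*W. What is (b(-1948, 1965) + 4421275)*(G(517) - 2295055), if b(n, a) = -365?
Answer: -8964654984350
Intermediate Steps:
G(W) = -19 + W²
(b(-1948, 1965) + 4421275)*(G(517) - 2295055) = (-365 + 4421275)*((-19 + 517²) - 2295055) = 4420910*((-19 + 267289) - 2295055) = 4420910*(267270 - 2295055) = 4420910*(-2027785) = -8964654984350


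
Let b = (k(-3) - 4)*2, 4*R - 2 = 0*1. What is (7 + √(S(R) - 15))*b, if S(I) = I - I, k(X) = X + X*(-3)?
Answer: 28 + 4*I*√15 ≈ 28.0 + 15.492*I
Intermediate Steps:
k(X) = -2*X (k(X) = X - 3*X = -2*X)
R = ½ (R = ½ + (0*1)/4 = ½ + (¼)*0 = ½ + 0 = ½ ≈ 0.50000)
S(I) = 0
b = 4 (b = (-2*(-3) - 4)*2 = (6 - 4)*2 = 2*2 = 4)
(7 + √(S(R) - 15))*b = (7 + √(0 - 15))*4 = (7 + √(-15))*4 = (7 + I*√15)*4 = 28 + 4*I*√15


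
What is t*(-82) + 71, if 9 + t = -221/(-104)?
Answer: 2539/4 ≈ 634.75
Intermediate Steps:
t = -55/8 (t = -9 - 221/(-104) = -9 - 221*(-1/104) = -9 + 17/8 = -55/8 ≈ -6.8750)
t*(-82) + 71 = -55/8*(-82) + 71 = 2255/4 + 71 = 2539/4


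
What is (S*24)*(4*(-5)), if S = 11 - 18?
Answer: 3360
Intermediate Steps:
S = -7
(S*24)*(4*(-5)) = (-7*24)*(4*(-5)) = -168*(-20) = 3360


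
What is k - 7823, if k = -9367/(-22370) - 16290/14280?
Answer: -41653965489/5324060 ≈ -7823.7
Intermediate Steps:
k = -3844109/5324060 (k = -9367*(-1/22370) - 16290*1/14280 = 9367/22370 - 543/476 = -3844109/5324060 ≈ -0.72203)
k - 7823 = -3844109/5324060 - 7823 = -41653965489/5324060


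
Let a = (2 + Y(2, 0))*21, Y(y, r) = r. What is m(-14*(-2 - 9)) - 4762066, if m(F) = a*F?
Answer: -4755598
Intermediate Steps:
a = 42 (a = (2 + 0)*21 = 2*21 = 42)
m(F) = 42*F
m(-14*(-2 - 9)) - 4762066 = 42*(-14*(-2 - 9)) - 4762066 = 42*(-14*(-11)) - 4762066 = 42*154 - 4762066 = 6468 - 4762066 = -4755598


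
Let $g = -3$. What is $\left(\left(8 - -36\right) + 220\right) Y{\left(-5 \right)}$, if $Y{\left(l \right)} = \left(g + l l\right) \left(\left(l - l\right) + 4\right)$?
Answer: $23232$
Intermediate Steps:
$Y{\left(l \right)} = -12 + 4 l^{2}$ ($Y{\left(l \right)} = \left(-3 + l l\right) \left(\left(l - l\right) + 4\right) = \left(-3 + l^{2}\right) \left(0 + 4\right) = \left(-3 + l^{2}\right) 4 = -12 + 4 l^{2}$)
$\left(\left(8 - -36\right) + 220\right) Y{\left(-5 \right)} = \left(\left(8 - -36\right) + 220\right) \left(-12 + 4 \left(-5\right)^{2}\right) = \left(\left(8 + 36\right) + 220\right) \left(-12 + 4 \cdot 25\right) = \left(44 + 220\right) \left(-12 + 100\right) = 264 \cdot 88 = 23232$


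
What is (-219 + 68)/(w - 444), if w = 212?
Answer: 151/232 ≈ 0.65086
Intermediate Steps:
(-219 + 68)/(w - 444) = (-219 + 68)/(212 - 444) = -151/(-232) = -151*(-1/232) = 151/232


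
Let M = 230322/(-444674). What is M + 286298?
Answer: 63654523265/222337 ≈ 2.8630e+5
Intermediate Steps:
M = -115161/222337 (M = 230322*(-1/444674) = -115161/222337 ≈ -0.51796)
M + 286298 = -115161/222337 + 286298 = 63654523265/222337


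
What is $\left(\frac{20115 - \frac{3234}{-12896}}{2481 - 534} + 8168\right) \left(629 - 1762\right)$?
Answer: $- \frac{3525101737645}{380432} \approx -9.266 \cdot 10^{6}$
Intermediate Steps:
$\left(\frac{20115 - \frac{3234}{-12896}}{2481 - 534} + 8168\right) \left(629 - 1762\right) = \left(\frac{20115 - - \frac{1617}{6448}}{1947} + 8168\right) \left(-1133\right) = \left(\left(20115 + \frac{1617}{6448}\right) \frac{1}{1947} + 8168\right) \left(-1133\right) = \left(\frac{129703137}{6448} \cdot \frac{1}{1947} + 8168\right) \left(-1133\right) = \left(\frac{43234379}{4184752} + 8168\right) \left(-1133\right) = \frac{34224288715}{4184752} \left(-1133\right) = - \frac{3525101737645}{380432}$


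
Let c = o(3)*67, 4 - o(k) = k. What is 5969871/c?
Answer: 5969871/67 ≈ 89103.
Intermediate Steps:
o(k) = 4 - k
c = 67 (c = (4 - 1*3)*67 = (4 - 3)*67 = 1*67 = 67)
5969871/c = 5969871/67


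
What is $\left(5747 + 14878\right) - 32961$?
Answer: $-12336$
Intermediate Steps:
$\left(5747 + 14878\right) - 32961 = 20625 - 32961 = -12336$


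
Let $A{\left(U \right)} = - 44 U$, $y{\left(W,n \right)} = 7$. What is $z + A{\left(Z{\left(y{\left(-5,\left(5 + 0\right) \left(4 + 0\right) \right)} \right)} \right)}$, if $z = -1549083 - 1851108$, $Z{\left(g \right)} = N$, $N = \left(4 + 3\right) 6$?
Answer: $-3402039$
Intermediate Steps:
$N = 42$ ($N = 7 \cdot 6 = 42$)
$Z{\left(g \right)} = 42$
$z = -3400191$
$z + A{\left(Z{\left(y{\left(-5,\left(5 + 0\right) \left(4 + 0\right) \right)} \right)} \right)} = -3400191 - 1848 = -3402039$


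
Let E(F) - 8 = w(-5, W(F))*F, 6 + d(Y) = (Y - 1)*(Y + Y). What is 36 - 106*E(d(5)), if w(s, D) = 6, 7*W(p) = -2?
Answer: -22436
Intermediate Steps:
W(p) = -2/7 (W(p) = (1/7)*(-2) = -2/7)
d(Y) = -6 + 2*Y*(-1 + Y) (d(Y) = -6 + (Y - 1)*(Y + Y) = -6 + (-1 + Y)*(2*Y) = -6 + 2*Y*(-1 + Y))
E(F) = 8 + 6*F
36 - 106*E(d(5)) = 36 - 106*(8 + 6*(-6 - 2*5 + 2*5**2)) = 36 - 106*(8 + 6*(-6 - 10 + 2*25)) = 36 - 106*(8 + 6*(-6 - 10 + 50)) = 36 - 106*(8 + 6*34) = 36 - 106*(8 + 204) = 36 - 106*212 = 36 - 22472 = -22436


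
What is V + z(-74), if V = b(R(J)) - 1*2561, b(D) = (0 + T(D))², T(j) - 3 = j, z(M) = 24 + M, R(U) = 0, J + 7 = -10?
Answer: -2602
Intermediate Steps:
J = -17 (J = -7 - 10 = -17)
T(j) = 3 + j
b(D) = (3 + D)² (b(D) = (0 + (3 + D))² = (3 + D)²)
V = -2552 (V = (3 + 0)² - 1*2561 = 3² - 2561 = 9 - 2561 = -2552)
V + z(-74) = -2552 + (24 - 74) = -2552 - 50 = -2602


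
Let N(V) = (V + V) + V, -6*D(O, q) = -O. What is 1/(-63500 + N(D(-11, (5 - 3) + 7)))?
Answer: -2/127011 ≈ -1.5747e-5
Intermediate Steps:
D(O, q) = O/6 (D(O, q) = -(-1)*O/6 = O/6)
N(V) = 3*V (N(V) = 2*V + V = 3*V)
1/(-63500 + N(D(-11, (5 - 3) + 7))) = 1/(-63500 + 3*((1/6)*(-11))) = 1/(-63500 + 3*(-11/6)) = 1/(-63500 - 11/2) = 1/(-127011/2) = -2/127011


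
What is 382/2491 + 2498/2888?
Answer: 3662867/3597004 ≈ 1.0183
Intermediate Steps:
382/2491 + 2498/2888 = 382*(1/2491) + 2498*(1/2888) = 382/2491 + 1249/1444 = 3662867/3597004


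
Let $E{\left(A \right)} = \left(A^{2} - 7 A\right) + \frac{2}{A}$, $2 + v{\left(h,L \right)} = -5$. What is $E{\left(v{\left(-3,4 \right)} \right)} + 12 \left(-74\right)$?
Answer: $- \frac{5532}{7} \approx -790.29$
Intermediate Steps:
$v{\left(h,L \right)} = -7$ ($v{\left(h,L \right)} = -2 - 5 = -7$)
$E{\left(A \right)} = A^{2} - 7 A + \frac{2}{A}$
$E{\left(v{\left(-3,4 \right)} \right)} + 12 \left(-74\right) = \frac{2 + \left(-7\right)^{2} \left(-7 - 7\right)}{-7} + 12 \left(-74\right) = - \frac{2 + 49 \left(-14\right)}{7} - 888 = - \frac{2 - 686}{7} - 888 = \left(- \frac{1}{7}\right) \left(-684\right) - 888 = \frac{684}{7} - 888 = - \frac{5532}{7}$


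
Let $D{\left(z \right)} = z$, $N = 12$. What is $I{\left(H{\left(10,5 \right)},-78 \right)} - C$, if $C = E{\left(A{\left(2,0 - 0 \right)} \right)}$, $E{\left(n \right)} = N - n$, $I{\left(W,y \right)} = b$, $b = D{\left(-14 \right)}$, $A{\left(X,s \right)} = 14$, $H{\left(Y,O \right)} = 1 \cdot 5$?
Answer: $-12$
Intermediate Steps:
$H{\left(Y,O \right)} = 5$
$b = -14$
$I{\left(W,y \right)} = -14$
$E{\left(n \right)} = 12 - n$
$C = -2$ ($C = 12 - 14 = -2$)
$I{\left(H{\left(10,5 \right)},-78 \right)} - C = -14 - -2 = -14 + 2 = -12$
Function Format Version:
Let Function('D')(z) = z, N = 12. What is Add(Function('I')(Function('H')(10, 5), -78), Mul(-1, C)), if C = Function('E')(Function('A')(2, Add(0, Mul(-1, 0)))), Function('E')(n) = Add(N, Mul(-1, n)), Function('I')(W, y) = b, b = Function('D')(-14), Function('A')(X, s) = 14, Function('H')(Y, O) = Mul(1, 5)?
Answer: -12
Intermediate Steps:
Function('H')(Y, O) = 5
b = -14
Function('I')(W, y) = -14
Function('E')(n) = Add(12, Mul(-1, n))
C = -2 (C = Add(12, Mul(-1, 14)) = Add(12, -14) = -2)
Add(Function('I')(Function('H')(10, 5), -78), Mul(-1, C)) = Add(-14, Mul(-1, -2)) = Add(-14, 2) = -12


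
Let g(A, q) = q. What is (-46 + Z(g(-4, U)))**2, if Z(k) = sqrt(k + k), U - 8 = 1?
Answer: 2134 - 276*sqrt(2) ≈ 1743.7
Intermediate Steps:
U = 9 (U = 8 + 1 = 9)
Z(k) = sqrt(2)*sqrt(k) (Z(k) = sqrt(2*k) = sqrt(2)*sqrt(k))
(-46 + Z(g(-4, U)))**2 = (-46 + sqrt(2)*sqrt(9))**2 = (-46 + sqrt(2)*3)**2 = (-46 + 3*sqrt(2))**2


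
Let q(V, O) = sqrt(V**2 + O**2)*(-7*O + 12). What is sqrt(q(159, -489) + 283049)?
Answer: sqrt(283049 + 10305*sqrt(29378)) ≈ 1431.5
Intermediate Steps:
q(V, O) = sqrt(O**2 + V**2)*(12 - 7*O)
sqrt(q(159, -489) + 283049) = sqrt(sqrt((-489)**2 + 159**2)*(12 - 7*(-489)) + 283049) = sqrt(sqrt(239121 + 25281)*(12 + 3423) + 283049) = sqrt(sqrt(264402)*3435 + 283049) = sqrt((3*sqrt(29378))*3435 + 283049) = sqrt(10305*sqrt(29378) + 283049) = sqrt(283049 + 10305*sqrt(29378))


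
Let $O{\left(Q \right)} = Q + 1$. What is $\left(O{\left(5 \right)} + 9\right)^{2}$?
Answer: $225$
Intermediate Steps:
$O{\left(Q \right)} = 1 + Q$
$\left(O{\left(5 \right)} + 9\right)^{2} = \left(\left(1 + 5\right) + 9\right)^{2} = \left(6 + 9\right)^{2} = 15^{2} = 225$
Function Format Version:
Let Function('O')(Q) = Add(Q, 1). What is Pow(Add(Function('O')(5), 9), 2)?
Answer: 225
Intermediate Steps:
Function('O')(Q) = Add(1, Q)
Pow(Add(Function('O')(5), 9), 2) = Pow(Add(Add(1, 5), 9), 2) = Pow(Add(6, 9), 2) = Pow(15, 2) = 225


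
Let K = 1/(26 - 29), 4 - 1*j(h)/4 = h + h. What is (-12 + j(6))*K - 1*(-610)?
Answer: 1874/3 ≈ 624.67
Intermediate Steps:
j(h) = 16 - 8*h (j(h) = 16 - 4*(h + h) = 16 - 8*h)
K = -⅓ (K = 1/(-3) = -⅓ ≈ -0.33333)
(-12 + j(6))*K - 1*(-610) = (-12 + (16 - 8*6))*(-⅓) - 1*(-610) = (-12 + (16 - 48))*(-⅓) + 610 = (-12 - 32)*(-⅓) + 610 = -44*(-⅓) + 610 = 44/3 + 610 = 1874/3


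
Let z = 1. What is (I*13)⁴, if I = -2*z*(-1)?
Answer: 456976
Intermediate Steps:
I = 2 (I = -2*1*(-1) = -2*(-1) = 2)
(I*13)⁴ = (2*13)⁴ = 26⁴ = 456976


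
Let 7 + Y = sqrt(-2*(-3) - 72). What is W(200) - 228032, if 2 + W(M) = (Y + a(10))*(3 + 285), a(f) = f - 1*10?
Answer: -230050 + 288*I*sqrt(66) ≈ -2.3005e+5 + 2339.7*I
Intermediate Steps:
Y = -7 + I*sqrt(66) (Y = -7 + sqrt(-2*(-3) - 72) = -7 + sqrt(6 - 72) = -7 + sqrt(-66) = -7 + I*sqrt(66) ≈ -7.0 + 8.124*I)
a(f) = -10 + f (a(f) = f - 10 = -10 + f)
W(M) = -2018 + 288*I*sqrt(66) (W(M) = -2 + ((-7 + I*sqrt(66)) + (-10 + 10))*(3 + 285) = -2 + ((-7 + I*sqrt(66)) + 0)*288 = -2 + (-7 + I*sqrt(66))*288 = -2 + (-2016 + 288*I*sqrt(66)) = -2018 + 288*I*sqrt(66))
W(200) - 228032 = (-2018 + 288*I*sqrt(66)) - 228032 = -230050 + 288*I*sqrt(66)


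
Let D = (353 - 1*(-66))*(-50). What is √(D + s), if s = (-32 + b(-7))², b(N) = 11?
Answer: I*√20509 ≈ 143.21*I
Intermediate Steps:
s = 441 (s = (-32 + 11)² = (-21)² = 441)
D = -20950 (D = (353 + 66)*(-50) = 419*(-50) = -20950)
√(D + s) = √(-20950 + 441) = √(-20509) = I*√20509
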